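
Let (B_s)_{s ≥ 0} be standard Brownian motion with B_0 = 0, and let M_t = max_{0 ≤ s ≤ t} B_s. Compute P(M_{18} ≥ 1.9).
P(M_{18} ≥ 1.9) = 2·P(B_{18} ≥ 1.9) = 2(1 − Φ(1.9/√18)) ≈ 0.6543

By the reflection principle for Brownian motion, P(M_t ≥ a) = 2 · P(B_t ≥ a) for a ≥ 0. Since B_t ~ N(0, t), P(B_t ≥ 1.9) = 1 − Φ(1.9/√t) = 1 − Φ(1.9/√18) = 1 − Φ(0.4478). So
  P(M_{18} ≥ 1.9) = 2(1 − Φ(0.4478)) ≈ 0.6543.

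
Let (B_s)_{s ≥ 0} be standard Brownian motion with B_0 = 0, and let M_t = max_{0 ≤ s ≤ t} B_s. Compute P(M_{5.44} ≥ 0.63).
P(M_{5.44} ≥ 0.63) = 2·P(B_{5.44} ≥ 0.63) = 2(1 − Φ(0.63/√5.44)) ≈ 0.7871

By the reflection principle for Brownian motion, P(M_t ≥ a) = 2 · P(B_t ≥ a) for a ≥ 0. Since B_t ~ N(0, t), P(B_t ≥ 0.63) = 1 − Φ(0.63/√t) = 1 − Φ(0.63/√5.44) = 1 − Φ(0.2701). So
  P(M_{5.44} ≥ 0.63) = 2(1 − Φ(0.2701)) ≈ 0.7871.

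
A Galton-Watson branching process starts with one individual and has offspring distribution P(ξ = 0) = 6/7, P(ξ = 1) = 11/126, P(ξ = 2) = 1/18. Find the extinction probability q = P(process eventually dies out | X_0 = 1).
q = 1

Mean offspring μ = 0·6/7 + 1·11/126 + 2·1/18 = 25/126 ≤ 1. For μ ≤ 1 with offspring not concentrated at 1, the Galton-Watson process goes extinct almost surely, so q = 1.
(Algebraic check: The pgf is f(s) = 6/7 + 11/126·s + 1/18·s². The extinction probability q is the smallest fixed point of f in [0, 1]. Setting s = f(s):
  1/18·s² + (11/126 − 1)·s + 6/7 = 0
  1/18·s² − (6/7 + 1/18)·s + 6/7 = 0
which factors as (s − 1)·(1/18·s − 6/7) = 0, giving roots s = 1 and s = (6/7)/(1/18) = 108/7. Since 108/7 ≥ 1, the smallest root in [0, 1] is s = 1.)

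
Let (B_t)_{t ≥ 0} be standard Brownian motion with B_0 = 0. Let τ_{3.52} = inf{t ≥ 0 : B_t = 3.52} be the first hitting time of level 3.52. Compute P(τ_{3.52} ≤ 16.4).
P(τ_{3.52} ≤ 16.4) = 2(1 − Φ(3.52/√16.4)) = 2(1 − Φ(0.8692)) ≈ 0.3847

By the reflection principle for standard BM, P(τ_b ≤ t) = 2 · P(B_t ≥ b). Since B_t ~ N(0, t), P(B_t ≥ 3.52) = 1 − Φ(3.52/√t) = 1 − Φ(3.52/√16.4) = 1 − Φ(0.8692) ≈ 0.19237. Doubling: P(τ_{3.52} ≤ 16.4) ≈ 2 · 0.19237 = 0.38474 ≈ 0.3847.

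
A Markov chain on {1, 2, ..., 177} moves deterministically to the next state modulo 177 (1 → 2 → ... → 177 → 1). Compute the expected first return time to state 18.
E[T_18 | X_0 = 18] = 177

The chain cycles deterministically, so starting at state 18 it returns in exactly 177 steps. Equivalently, the stationary distribution is uniform π_j = 1/177 for every state j, so by Kac's formula E[T_18] = 1/π_18 = 177.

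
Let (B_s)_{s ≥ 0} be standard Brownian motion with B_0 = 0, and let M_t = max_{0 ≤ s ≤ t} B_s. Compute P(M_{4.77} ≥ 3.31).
P(M_{4.77} ≥ 3.31) = 2·P(B_{4.77} ≥ 3.31) = 2(1 − Φ(3.31/√4.77)) ≈ 0.1296

By the reflection principle for Brownian motion, P(M_t ≥ a) = 2 · P(B_t ≥ a) for a ≥ 0. Since B_t ~ N(0, t), P(B_t ≥ 3.31) = 1 − Φ(3.31/√t) = 1 − Φ(3.31/√4.77) = 1 − Φ(1.5155). So
  P(M_{4.77} ≥ 3.31) = 2(1 − Φ(1.5155)) ≈ 0.1296.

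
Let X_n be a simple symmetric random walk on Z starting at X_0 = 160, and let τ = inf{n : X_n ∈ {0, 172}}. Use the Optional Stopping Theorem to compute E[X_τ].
E[X_τ] = 160

X_n is a martingale and τ is a bounded-mean stopping time (indeed τ is finite a.s. with bounded expectation since the walk is in a bounded region). By the OST, E[X_τ] = E[X_0] = 160. Equivalently: E[X_τ] = 172 · P(hit 172 first) + 0 · P(hit 0 first) = 172 · (160/172) = 160.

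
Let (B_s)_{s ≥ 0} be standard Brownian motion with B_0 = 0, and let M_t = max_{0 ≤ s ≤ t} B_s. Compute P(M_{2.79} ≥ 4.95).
P(M_{2.79} ≥ 4.95) = 2·P(B_{2.79} ≥ 4.95) = 2(1 − Φ(4.95/√2.79)) ≈ 0.0030

By the reflection principle for Brownian motion, P(M_t ≥ a) = 2 · P(B_t ≥ a) for a ≥ 0. Since B_t ~ N(0, t), P(B_t ≥ 4.95) = 1 − Φ(4.95/√t) = 1 − Φ(4.95/√2.79) = 1 − Φ(2.9635). So
  P(M_{2.79} ≥ 4.95) = 2(1 − Φ(2.9635)) ≈ 0.0030.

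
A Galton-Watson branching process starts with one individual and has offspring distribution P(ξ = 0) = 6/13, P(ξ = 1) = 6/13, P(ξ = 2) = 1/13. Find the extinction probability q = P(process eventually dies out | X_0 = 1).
q = 1

Mean offspring μ = 0·6/13 + 1·6/13 + 2·1/13 = 8/13 ≤ 1. For μ ≤ 1 with offspring not concentrated at 1, the Galton-Watson process goes extinct almost surely, so q = 1.
(Algebraic check: The pgf is f(s) = 6/13 + 6/13·s + 1/13·s². The extinction probability q is the smallest fixed point of f in [0, 1]. Setting s = f(s):
  1/13·s² + (6/13 − 1)·s + 6/13 = 0
  1/13·s² − (6/13 + 1/13)·s + 6/13 = 0
which factors as (s − 1)·(1/13·s − 6/13) = 0, giving roots s = 1 and s = (6/13)/(1/13) = 6. Since 6 ≥ 1, the smallest root in [0, 1] is s = 1.)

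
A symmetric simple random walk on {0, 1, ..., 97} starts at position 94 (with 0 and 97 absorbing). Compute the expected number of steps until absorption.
E[τ | X_0 = 94] = 282

Let v_k = E[τ | X_0 = k]. Boundary: v_0 = v_97 = 0. Recurrence: v_k = 1 + (v_{k-1} + v_{k+1})/2 for 1 ≤ k ≤ 96. The particular solution to v_k − (v_{k-1} + v_{k+1})/2 = 1 is v_k = −k^2. Adding homogeneous solution A + B k and matching boundaries gives v_k = k (97 − k). Substituting k = 94: v_94 = 94 · 3 = 282.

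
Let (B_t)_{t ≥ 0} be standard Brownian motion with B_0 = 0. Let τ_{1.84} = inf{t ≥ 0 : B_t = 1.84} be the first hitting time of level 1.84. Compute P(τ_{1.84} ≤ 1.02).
P(τ_{1.84} ≤ 1.02) = 2(1 − Φ(1.84/√1.02)) = 2(1 − Φ(1.8219)) ≈ 0.0685

By the reflection principle for standard BM, P(τ_b ≤ t) = 2 · P(B_t ≥ b). Since B_t ~ N(0, t), P(B_t ≥ 1.84) = 1 − Φ(1.84/√t) = 1 − Φ(1.84/√1.02) = 1 − Φ(1.8219) ≈ 0.03424. Doubling: P(τ_{1.84} ≤ 1.02) ≈ 2 · 0.03424 = 0.06848 ≈ 0.0685.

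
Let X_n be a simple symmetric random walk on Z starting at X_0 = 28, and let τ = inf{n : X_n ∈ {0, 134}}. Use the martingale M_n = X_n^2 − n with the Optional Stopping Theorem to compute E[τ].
E[τ] = 2968

M_n = X_n^2 − n is a martingale (since E[X_{n+1}^2 | F_n] = X_n^2 + 1). By OST (τ has finite mean in a bounded region), E[M_τ] = E[M_0] = X_0^2 − 0 = 28^2 = 784. Also E[M_τ] = E[X_τ^2] − E[τ]. The walk exits at 0 or 134, with P(hit 134 first) = 28/134, so E[X_τ^2] = 134^2 · 28/134 + 0 = 3752. Thus E[τ] = E[X_τ^2] − E[M_τ] = 3752 − 784 = 2968 = 28(134 − 28) = 2968.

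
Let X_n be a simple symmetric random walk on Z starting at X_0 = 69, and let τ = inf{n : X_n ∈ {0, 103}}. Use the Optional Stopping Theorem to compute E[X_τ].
E[X_τ] = 69

X_n is a martingale and τ is a bounded-mean stopping time (indeed τ is finite a.s. with bounded expectation since the walk is in a bounded region). By the OST, E[X_τ] = E[X_0] = 69. Equivalently: E[X_τ] = 103 · P(hit 103 first) + 0 · P(hit 0 first) = 103 · (69/103) = 69.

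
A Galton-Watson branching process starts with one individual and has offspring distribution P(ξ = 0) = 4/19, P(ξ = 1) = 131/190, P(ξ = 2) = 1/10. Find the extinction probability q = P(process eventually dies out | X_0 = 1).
q = 1

Mean offspring μ = 0·4/19 + 1·131/190 + 2·1/10 = 169/190 ≤ 1. For μ ≤ 1 with offspring not concentrated at 1, the Galton-Watson process goes extinct almost surely, so q = 1.
(Algebraic check: The pgf is f(s) = 4/19 + 131/190·s + 1/10·s². The extinction probability q is the smallest fixed point of f in [0, 1]. Setting s = f(s):
  1/10·s² + (131/190 − 1)·s + 4/19 = 0
  1/10·s² − (4/19 + 1/10)·s + 4/19 = 0
which factors as (s − 1)·(1/10·s − 4/19) = 0, giving roots s = 1 and s = (4/19)/(1/10) = 40/19. Since 40/19 ≥ 1, the smallest root in [0, 1] is s = 1.)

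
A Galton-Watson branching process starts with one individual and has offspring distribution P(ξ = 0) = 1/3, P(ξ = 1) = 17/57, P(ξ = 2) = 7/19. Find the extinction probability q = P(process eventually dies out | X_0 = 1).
q = 19/21

The pgf is f(s) = 1/3 + 17/57·s + 7/19·s². The extinction probability q is the smallest fixed point of f in [0, 1]. Setting s = f(s):
  7/19·s² + (17/57 − 1)·s + 1/3 = 0
  7/19·s² − (1/3 + 7/19)·s + 1/3 = 0
which factors as (s − 1)·(7/19·s − 1/3) = 0, giving roots s = 1 and s = (1/3)/(7/19) = 19/21.
Mean offspring μ = 17/57 + 2·7/19 = 59/57 > 1 (supercritical), so q < 1. The extinction probability is the smaller root: q = (1/3)/(7/19) = 19/21.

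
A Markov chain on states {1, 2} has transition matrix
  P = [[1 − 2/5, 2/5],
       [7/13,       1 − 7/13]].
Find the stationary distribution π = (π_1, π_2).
π_1 = 35/61, π_2 = 26/61

Solve πP = π with π_1 + π_2 = 1. From πP = π: π_1 · (1 − 2/5) + π_2 · 7/13 = π_1 ⇒ π_2 · 7/13 = π_1 · 2/5 ⇒ π_2/π_1 = (2/5)/(7/13) = 26/35. Together with π_1 + π_2 = 1:
  π_1 = (7/13)/(2/5 + 7/13) = (7/13)/(61/65) = 35/61,
  π_2 = (2/5)/(2/5 + 7/13) = (2/5)/(61/65) = 26/61.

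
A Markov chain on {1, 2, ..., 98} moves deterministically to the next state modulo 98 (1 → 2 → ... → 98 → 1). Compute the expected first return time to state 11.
E[T_11 | X_0 = 11] = 98

The chain cycles deterministically, so starting at state 11 it returns in exactly 98 steps. Equivalently, the stationary distribution is uniform π_j = 1/98 for every state j, so by Kac's formula E[T_11] = 1/π_11 = 98.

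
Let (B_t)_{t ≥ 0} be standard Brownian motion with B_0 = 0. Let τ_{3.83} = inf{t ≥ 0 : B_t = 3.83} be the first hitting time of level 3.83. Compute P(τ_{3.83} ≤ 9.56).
P(τ_{3.83} ≤ 9.56) = 2(1 − Φ(3.83/√9.56)) = 2(1 − Φ(1.2387)) ≈ 0.2155

By the reflection principle for standard BM, P(τ_b ≤ t) = 2 · P(B_t ≥ b). Since B_t ~ N(0, t), P(B_t ≥ 3.83) = 1 − Φ(3.83/√t) = 1 − Φ(3.83/√9.56) = 1 − Φ(1.2387) ≈ 0.10773. Doubling: P(τ_{3.83} ≤ 9.56) ≈ 2 · 0.10773 = 0.21546 ≈ 0.2155.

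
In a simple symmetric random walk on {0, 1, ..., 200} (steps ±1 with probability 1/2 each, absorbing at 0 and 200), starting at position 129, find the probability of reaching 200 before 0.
P(hit 200 before 0) = 129/200

Let u_k = P(hit 200 before 0 | start at k). Then u_0 = 0, u_200 = 1, and u_k = u_{k-1}/2 + u_{k+1}/2 for 1 ≤ k ≤ 199. This harmonic recurrence is solved by u_k = k/200, giving u_129 = 129/200.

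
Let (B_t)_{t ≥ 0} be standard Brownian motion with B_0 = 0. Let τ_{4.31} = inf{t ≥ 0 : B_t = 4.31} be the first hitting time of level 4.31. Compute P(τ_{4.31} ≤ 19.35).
P(τ_{4.31} ≤ 19.35) = 2(1 − Φ(4.31/√19.35)) = 2(1 − Φ(0.9798)) ≈ 0.3272

By the reflection principle for standard BM, P(τ_b ≤ t) = 2 · P(B_t ≥ b). Since B_t ~ N(0, t), P(B_t ≥ 4.31) = 1 − Φ(4.31/√t) = 1 − Φ(4.31/√19.35) = 1 − Φ(0.9798) ≈ 0.16359. Doubling: P(τ_{4.31} ≤ 19.35) ≈ 2 · 0.16359 = 0.32718 ≈ 0.3272.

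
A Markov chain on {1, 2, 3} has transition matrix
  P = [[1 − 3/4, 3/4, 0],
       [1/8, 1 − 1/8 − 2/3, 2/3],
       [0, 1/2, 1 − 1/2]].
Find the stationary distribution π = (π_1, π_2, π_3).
π = (1/15, 2/5, 8/15)

This is a birth-death chain on three states, which satisfies detailed balance: π_1 · P_{12} = π_2 · P_{21} and π_2 · P_{23} = π_3 · P_{32}.
From π_1 · 3/4 = π_2 · 1/8: π_2/π_1 = (3/4)/(1/8) = 6.
From π_2 · 2/3 = π_3 · 1/2: π_3/π_2 = (2/3)/(1/2) = 4/3.
Take π_1 proportional to 1; then unnormalized π = (1, 6, 8). Normalize by dividing by the sum 15:
  π = (1/15, 2/5, 8/15).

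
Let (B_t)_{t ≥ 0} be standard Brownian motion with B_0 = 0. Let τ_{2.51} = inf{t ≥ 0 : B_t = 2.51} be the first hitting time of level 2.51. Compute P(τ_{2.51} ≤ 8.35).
P(τ_{2.51} ≤ 8.35) = 2(1 − Φ(2.51/√8.35)) = 2(1 − Φ(0.8686)) ≈ 0.3851

By the reflection principle for standard BM, P(τ_b ≤ t) = 2 · P(B_t ≥ b). Since B_t ~ N(0, t), P(B_t ≥ 2.51) = 1 − Φ(2.51/√t) = 1 − Φ(2.51/√8.35) = 1 − Φ(0.8686) ≈ 0.19253. Doubling: P(τ_{2.51} ≤ 8.35) ≈ 2 · 0.19253 = 0.38506 ≈ 0.3851.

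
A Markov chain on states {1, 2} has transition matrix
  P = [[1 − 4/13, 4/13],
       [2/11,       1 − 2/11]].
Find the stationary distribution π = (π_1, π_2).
π_1 = 13/35, π_2 = 22/35

Solve πP = π with π_1 + π_2 = 1. From πP = π: π_1 · (1 − 4/13) + π_2 · 2/11 = π_1 ⇒ π_2 · 2/11 = π_1 · 4/13 ⇒ π_2/π_1 = (4/13)/(2/11) = 22/13. Together with π_1 + π_2 = 1:
  π_1 = (2/11)/(4/13 + 2/11) = (2/11)/(70/143) = 13/35,
  π_2 = (4/13)/(4/13 + 2/11) = (4/13)/(70/143) = 22/35.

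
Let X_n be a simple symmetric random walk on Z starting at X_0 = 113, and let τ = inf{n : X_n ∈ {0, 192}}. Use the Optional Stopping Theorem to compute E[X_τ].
E[X_τ] = 113

X_n is a martingale and τ is a bounded-mean stopping time (indeed τ is finite a.s. with bounded expectation since the walk is in a bounded region). By the OST, E[X_τ] = E[X_0] = 113. Equivalently: E[X_τ] = 192 · P(hit 192 first) + 0 · P(hit 0 first) = 192 · (113/192) = 113.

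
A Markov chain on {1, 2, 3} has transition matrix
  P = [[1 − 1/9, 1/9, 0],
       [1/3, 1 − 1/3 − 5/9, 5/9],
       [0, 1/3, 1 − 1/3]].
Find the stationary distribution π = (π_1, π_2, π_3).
π = (9/17, 3/17, 5/17)

This is a birth-death chain on three states, which satisfies detailed balance: π_1 · P_{12} = π_2 · P_{21} and π_2 · P_{23} = π_3 · P_{32}.
From π_1 · 1/9 = π_2 · 1/3: π_2/π_1 = (1/9)/(1/3) = 1/3.
From π_2 · 5/9 = π_3 · 1/3: π_3/π_2 = (5/9)/(1/3) = 5/3.
Take π_1 proportional to 1; then unnormalized π = (1, 1/3, 5/9). Normalize by dividing by the sum 17/9:
  π = (9/17, 3/17, 5/17).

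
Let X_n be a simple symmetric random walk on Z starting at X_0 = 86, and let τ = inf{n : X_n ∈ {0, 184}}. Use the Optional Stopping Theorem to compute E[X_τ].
E[X_τ] = 86

X_n is a martingale and τ is a bounded-mean stopping time (indeed τ is finite a.s. with bounded expectation since the walk is in a bounded region). By the OST, E[X_τ] = E[X_0] = 86. Equivalently: E[X_τ] = 184 · P(hit 184 first) + 0 · P(hit 0 first) = 184 · (86/184) = 86.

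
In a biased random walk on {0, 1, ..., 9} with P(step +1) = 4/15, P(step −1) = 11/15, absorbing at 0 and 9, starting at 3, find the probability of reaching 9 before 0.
P(hit 9 before 0) = (1 − (11/4)^3) / (1 − (11/4)^9) = 4096/1860841

Let u_k denote P(reach 9 before 0 | start at k). Boundary: u_0 = 0, u_9 = 1. Recurrence: u_k = 4/15·u_{k+1} + 11/15·u_{k-1} for 1 ≤ k ≤ 8. Try u_k = A + B·r^k with r = q/p = (11/15)/(4/15) = 11/4. Substitution satisfies the recurrence; boundary conditions give:
  u_k = (1 − r^k) / (1 − r^N) = (1 − (11/4)^3) / (1 − (11/4)^9) = 4096/1860841.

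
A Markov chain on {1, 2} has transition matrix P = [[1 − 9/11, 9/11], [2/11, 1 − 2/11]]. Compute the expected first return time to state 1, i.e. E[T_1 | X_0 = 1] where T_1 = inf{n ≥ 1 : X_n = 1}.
E[T_1 | X_0 = 1] = 1/π_1 = 11/2

For an irreducible recurrent Markov chain with stationary distribution π, E[T_i | X_0 = i] = 1/π_i (Kac's formula). Here π_1 = (2/11)/(9/11 + 2/11) = (2/11)/(1) = 2/11, so E[T_1 | X_0 = 1] = 1/π_1 = (9/11 + 2/11)/(2/11) = (1)/(2/11) = 11/2.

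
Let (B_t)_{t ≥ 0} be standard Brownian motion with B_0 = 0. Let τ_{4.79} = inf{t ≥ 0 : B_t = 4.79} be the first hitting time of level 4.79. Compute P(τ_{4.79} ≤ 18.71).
P(τ_{4.79} ≤ 18.71) = 2(1 − Φ(4.79/√18.71)) = 2(1 − Φ(1.1074)) ≈ 0.2681

By the reflection principle for standard BM, P(τ_b ≤ t) = 2 · P(B_t ≥ b). Since B_t ~ N(0, t), P(B_t ≥ 4.79) = 1 − Φ(4.79/√t) = 1 − Φ(4.79/√18.71) = 1 − Φ(1.1074) ≈ 0.13406. Doubling: P(τ_{4.79} ≤ 18.71) ≈ 2 · 0.13406 = 0.26812 ≈ 0.2681.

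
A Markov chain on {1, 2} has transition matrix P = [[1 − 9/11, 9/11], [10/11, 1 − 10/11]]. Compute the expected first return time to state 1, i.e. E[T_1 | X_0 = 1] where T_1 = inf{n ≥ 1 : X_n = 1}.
E[T_1 | X_0 = 1] = 1/π_1 = 19/10

For an irreducible recurrent Markov chain with stationary distribution π, E[T_i | X_0 = i] = 1/π_i (Kac's formula). Here π_1 = (10/11)/(9/11 + 10/11) = (10/11)/(19/11) = 10/19, so E[T_1 | X_0 = 1] = 1/π_1 = (9/11 + 10/11)/(10/11) = (19/11)/(10/11) = 19/10.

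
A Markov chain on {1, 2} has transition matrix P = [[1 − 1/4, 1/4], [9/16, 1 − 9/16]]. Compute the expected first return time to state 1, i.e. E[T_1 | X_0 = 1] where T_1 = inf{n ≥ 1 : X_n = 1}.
E[T_1 | X_0 = 1] = 1/π_1 = 13/9

For an irreducible recurrent Markov chain with stationary distribution π, E[T_i | X_0 = i] = 1/π_i (Kac's formula). Here π_1 = (9/16)/(1/4 + 9/16) = (9/16)/(13/16) = 9/13, so E[T_1 | X_0 = 1] = 1/π_1 = (1/4 + 9/16)/(9/16) = (13/16)/(9/16) = 13/9.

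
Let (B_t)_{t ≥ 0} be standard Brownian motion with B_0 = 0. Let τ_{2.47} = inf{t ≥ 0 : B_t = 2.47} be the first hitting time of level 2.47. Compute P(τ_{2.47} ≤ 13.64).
P(τ_{2.47} ≤ 13.64) = 2(1 − Φ(2.47/√13.64)) = 2(1 − Φ(0.6688)) ≈ 0.5036

By the reflection principle for standard BM, P(τ_b ≤ t) = 2 · P(B_t ≥ b). Since B_t ~ N(0, t), P(B_t ≥ 2.47) = 1 − Φ(2.47/√t) = 1 − Φ(2.47/√13.64) = 1 − Φ(0.6688) ≈ 0.25181. Doubling: P(τ_{2.47} ≤ 13.64) ≈ 2 · 0.25181 = 0.50362 ≈ 0.5036.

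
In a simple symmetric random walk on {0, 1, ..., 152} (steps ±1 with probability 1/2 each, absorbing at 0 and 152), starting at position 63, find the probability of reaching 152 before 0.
P(hit 152 before 0) = 63/152

Let u_k = P(hit 152 before 0 | start at k). Then u_0 = 0, u_152 = 1, and u_k = u_{k-1}/2 + u_{k+1}/2 for 1 ≤ k ≤ 151. This harmonic recurrence is solved by u_k = k/152, giving u_63 = 63/152.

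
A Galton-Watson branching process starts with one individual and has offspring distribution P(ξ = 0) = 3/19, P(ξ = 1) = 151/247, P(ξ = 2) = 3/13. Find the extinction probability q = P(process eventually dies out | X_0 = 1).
q = 13/19

The pgf is f(s) = 3/19 + 151/247·s + 3/13·s². The extinction probability q is the smallest fixed point of f in [0, 1]. Setting s = f(s):
  3/13·s² + (151/247 − 1)·s + 3/19 = 0
  3/13·s² − (3/19 + 3/13)·s + 3/19 = 0
which factors as (s − 1)·(3/13·s − 3/19) = 0, giving roots s = 1 and s = (3/19)/(3/13) = 13/19.
Mean offspring μ = 151/247 + 2·3/13 = 265/247 > 1 (supercritical), so q < 1. The extinction probability is the smaller root: q = (3/19)/(3/13) = 13/19.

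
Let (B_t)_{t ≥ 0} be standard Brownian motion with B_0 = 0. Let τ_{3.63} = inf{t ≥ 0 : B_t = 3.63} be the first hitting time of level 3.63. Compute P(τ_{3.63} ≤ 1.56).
P(τ_{3.63} ≤ 1.56) = 2(1 − Φ(3.63/√1.56)) = 2(1 − Φ(2.9063)) ≈ 0.0037

By the reflection principle for standard BM, P(τ_b ≤ t) = 2 · P(B_t ≥ b). Since B_t ~ N(0, t), P(B_t ≥ 3.63) = 1 − Φ(3.63/√t) = 1 − Φ(3.63/√1.56) = 1 − Φ(2.9063) ≈ 0.00183. Doubling: P(τ_{3.63} ≤ 1.56) ≈ 2 · 0.00183 = 0.00366 ≈ 0.0037.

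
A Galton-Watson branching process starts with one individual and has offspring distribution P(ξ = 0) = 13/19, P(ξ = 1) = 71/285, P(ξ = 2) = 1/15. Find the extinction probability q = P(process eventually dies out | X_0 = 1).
q = 1

Mean offspring μ = 0·13/19 + 1·71/285 + 2·1/15 = 109/285 ≤ 1. For μ ≤ 1 with offspring not concentrated at 1, the Galton-Watson process goes extinct almost surely, so q = 1.
(Algebraic check: The pgf is f(s) = 13/19 + 71/285·s + 1/15·s². The extinction probability q is the smallest fixed point of f in [0, 1]. Setting s = f(s):
  1/15·s² + (71/285 − 1)·s + 13/19 = 0
  1/15·s² − (13/19 + 1/15)·s + 13/19 = 0
which factors as (s − 1)·(1/15·s − 13/19) = 0, giving roots s = 1 and s = (13/19)/(1/15) = 195/19. Since 195/19 ≥ 1, the smallest root in [0, 1] is s = 1.)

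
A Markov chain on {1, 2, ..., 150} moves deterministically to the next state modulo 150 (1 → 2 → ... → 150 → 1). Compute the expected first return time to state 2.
E[T_2 | X_0 = 2] = 150

The chain cycles deterministically, so starting at state 2 it returns in exactly 150 steps. Equivalently, the stationary distribution is uniform π_j = 1/150 for every state j, so by Kac's formula E[T_2] = 1/π_2 = 150.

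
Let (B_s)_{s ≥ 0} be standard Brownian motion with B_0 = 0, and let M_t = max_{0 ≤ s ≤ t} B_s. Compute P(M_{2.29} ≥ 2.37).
P(M_{2.29} ≥ 2.37) = 2·P(B_{2.29} ≥ 2.37) = 2(1 − Φ(2.37/√2.29)) ≈ 0.1173

By the reflection principle for Brownian motion, P(M_t ≥ a) = 2 · P(B_t ≥ a) for a ≥ 0. Since B_t ~ N(0, t), P(B_t ≥ 2.37) = 1 − Φ(2.37/√t) = 1 − Φ(2.37/√2.29) = 1 − Φ(1.5661). So
  P(M_{2.29} ≥ 2.37) = 2(1 − Φ(1.5661)) ≈ 0.1173.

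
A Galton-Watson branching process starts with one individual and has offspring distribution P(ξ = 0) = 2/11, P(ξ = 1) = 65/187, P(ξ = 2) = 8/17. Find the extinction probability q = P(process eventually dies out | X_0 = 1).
q = 17/44

The pgf is f(s) = 2/11 + 65/187·s + 8/17·s². The extinction probability q is the smallest fixed point of f in [0, 1]. Setting s = f(s):
  8/17·s² + (65/187 − 1)·s + 2/11 = 0
  8/17·s² − (2/11 + 8/17)·s + 2/11 = 0
which factors as (s − 1)·(8/17·s − 2/11) = 0, giving roots s = 1 and s = (2/11)/(8/17) = 17/44.
Mean offspring μ = 65/187 + 2·8/17 = 241/187 > 1 (supercritical), so q < 1. The extinction probability is the smaller root: q = (2/11)/(8/17) = 17/44.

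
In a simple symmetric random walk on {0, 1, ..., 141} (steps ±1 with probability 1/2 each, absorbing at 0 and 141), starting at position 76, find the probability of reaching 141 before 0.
P(hit 141 before 0) = 76/141

Let u_k = P(hit 141 before 0 | start at k). Then u_0 = 0, u_141 = 1, and u_k = u_{k-1}/2 + u_{k+1}/2 for 1 ≤ k ≤ 140. This harmonic recurrence is solved by u_k = k/141, giving u_76 = 76/141.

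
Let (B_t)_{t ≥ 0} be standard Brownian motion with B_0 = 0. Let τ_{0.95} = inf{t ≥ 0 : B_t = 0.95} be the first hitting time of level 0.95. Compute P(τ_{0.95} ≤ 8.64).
P(τ_{0.95} ≤ 8.64) = 2(1 − Φ(0.95/√8.64)) = 2(1 − Φ(0.3232)) ≈ 0.7465

By the reflection principle for standard BM, P(τ_b ≤ t) = 2 · P(B_t ≥ b). Since B_t ~ N(0, t), P(B_t ≥ 0.95) = 1 − Φ(0.95/√t) = 1 − Φ(0.95/√8.64) = 1 − Φ(0.3232) ≈ 0.37327. Doubling: P(τ_{0.95} ≤ 8.64) ≈ 2 · 0.37327 = 0.74654 ≈ 0.7465.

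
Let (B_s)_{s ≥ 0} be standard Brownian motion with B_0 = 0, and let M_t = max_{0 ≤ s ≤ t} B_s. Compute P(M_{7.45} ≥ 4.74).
P(M_{7.45} ≥ 4.74) = 2·P(B_{7.45} ≥ 4.74) = 2(1 − Φ(4.74/√7.45)) ≈ 0.0825

By the reflection principle for Brownian motion, P(M_t ≥ a) = 2 · P(B_t ≥ a) for a ≥ 0. Since B_t ~ N(0, t), P(B_t ≥ 4.74) = 1 − Φ(4.74/√t) = 1 − Φ(4.74/√7.45) = 1 − Φ(1.7366). So
  P(M_{7.45} ≥ 4.74) = 2(1 − Φ(1.7366)) ≈ 0.0825.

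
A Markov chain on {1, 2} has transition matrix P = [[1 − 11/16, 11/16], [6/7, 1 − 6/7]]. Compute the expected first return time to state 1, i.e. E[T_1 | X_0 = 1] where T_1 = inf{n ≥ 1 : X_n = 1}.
E[T_1 | X_0 = 1] = 1/π_1 = 173/96

For an irreducible recurrent Markov chain with stationary distribution π, E[T_i | X_0 = i] = 1/π_i (Kac's formula). Here π_1 = (6/7)/(11/16 + 6/7) = (6/7)/(173/112) = 96/173, so E[T_1 | X_0 = 1] = 1/π_1 = (11/16 + 6/7)/(6/7) = (173/112)/(6/7) = 173/96.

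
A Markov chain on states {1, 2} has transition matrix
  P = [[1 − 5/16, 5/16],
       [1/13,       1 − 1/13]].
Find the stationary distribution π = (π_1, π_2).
π_1 = 16/81, π_2 = 65/81

Solve πP = π with π_1 + π_2 = 1. From πP = π: π_1 · (1 − 5/16) + π_2 · 1/13 = π_1 ⇒ π_2 · 1/13 = π_1 · 5/16 ⇒ π_2/π_1 = (5/16)/(1/13) = 65/16. Together with π_1 + π_2 = 1:
  π_1 = (1/13)/(5/16 + 1/13) = (1/13)/(81/208) = 16/81,
  π_2 = (5/16)/(5/16 + 1/13) = (5/16)/(81/208) = 65/81.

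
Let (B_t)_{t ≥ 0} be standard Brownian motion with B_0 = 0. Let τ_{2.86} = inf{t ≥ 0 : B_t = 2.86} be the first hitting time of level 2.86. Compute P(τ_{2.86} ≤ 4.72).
P(τ_{2.86} ≤ 4.72) = 2(1 − Φ(2.86/√4.72)) = 2(1 − Φ(1.3164)) ≈ 0.1880

By the reflection principle for standard BM, P(τ_b ≤ t) = 2 · P(B_t ≥ b). Since B_t ~ N(0, t), P(B_t ≥ 2.86) = 1 − Φ(2.86/√t) = 1 − Φ(2.86/√4.72) = 1 − Φ(1.3164) ≈ 0.09402. Doubling: P(τ_{2.86} ≤ 4.72) ≈ 2 · 0.09402 = 0.18804 ≈ 0.1880.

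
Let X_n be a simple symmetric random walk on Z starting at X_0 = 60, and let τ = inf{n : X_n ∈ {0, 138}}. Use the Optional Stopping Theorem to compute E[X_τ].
E[X_τ] = 60

X_n is a martingale and τ is a bounded-mean stopping time (indeed τ is finite a.s. with bounded expectation since the walk is in a bounded region). By the OST, E[X_τ] = E[X_0] = 60. Equivalently: E[X_τ] = 138 · P(hit 138 first) + 0 · P(hit 0 first) = 138 · (60/138) = 60.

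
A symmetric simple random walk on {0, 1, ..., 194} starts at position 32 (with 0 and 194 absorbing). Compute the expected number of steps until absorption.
E[τ | X_0 = 32] = 5184

Let v_k = E[τ | X_0 = k]. Boundary: v_0 = v_194 = 0. Recurrence: v_k = 1 + (v_{k-1} + v_{k+1})/2 for 1 ≤ k ≤ 193. The particular solution to v_k − (v_{k-1} + v_{k+1})/2 = 1 is v_k = −k^2. Adding homogeneous solution A + B k and matching boundaries gives v_k = k (194 − k). Substituting k = 32: v_32 = 32 · 162 = 5184.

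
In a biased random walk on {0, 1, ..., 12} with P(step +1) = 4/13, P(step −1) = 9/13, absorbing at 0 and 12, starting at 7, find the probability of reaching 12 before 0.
P(hit 12 before 0) = (1 − (9/4)^7) / (1 − (9/4)^12) = 976196608/56482551853

Let u_k denote P(reach 12 before 0 | start at k). Boundary: u_0 = 0, u_12 = 1. Recurrence: u_k = 4/13·u_{k+1} + 9/13·u_{k-1} for 1 ≤ k ≤ 11. Try u_k = A + B·r^k with r = q/p = (9/13)/(4/13) = 9/4. Substitution satisfies the recurrence; boundary conditions give:
  u_k = (1 − r^k) / (1 − r^N) = (1 − (9/4)^7) / (1 − (9/4)^12) = 976196608/56482551853.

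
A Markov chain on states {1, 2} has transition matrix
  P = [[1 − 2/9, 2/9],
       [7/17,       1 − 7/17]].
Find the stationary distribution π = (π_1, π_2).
π_1 = 63/97, π_2 = 34/97

Solve πP = π with π_1 + π_2 = 1. From πP = π: π_1 · (1 − 2/9) + π_2 · 7/17 = π_1 ⇒ π_2 · 7/17 = π_1 · 2/9 ⇒ π_2/π_1 = (2/9)/(7/17) = 34/63. Together with π_1 + π_2 = 1:
  π_1 = (7/17)/(2/9 + 7/17) = (7/17)/(97/153) = 63/97,
  π_2 = (2/9)/(2/9 + 7/17) = (2/9)/(97/153) = 34/97.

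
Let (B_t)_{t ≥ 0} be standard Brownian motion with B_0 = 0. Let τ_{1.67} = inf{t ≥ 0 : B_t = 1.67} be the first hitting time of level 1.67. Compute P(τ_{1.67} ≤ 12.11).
P(τ_{1.67} ≤ 12.11) = 2(1 − Φ(1.67/√12.11)) = 2(1 − Φ(0.4799)) ≈ 0.6313

By the reflection principle for standard BM, P(τ_b ≤ t) = 2 · P(B_t ≥ b). Since B_t ~ N(0, t), P(B_t ≥ 1.67) = 1 − Φ(1.67/√t) = 1 − Φ(1.67/√12.11) = 1 − Φ(0.4799) ≈ 0.31565. Doubling: P(τ_{1.67} ≤ 12.11) ≈ 2 · 0.31565 = 0.63130 ≈ 0.6313.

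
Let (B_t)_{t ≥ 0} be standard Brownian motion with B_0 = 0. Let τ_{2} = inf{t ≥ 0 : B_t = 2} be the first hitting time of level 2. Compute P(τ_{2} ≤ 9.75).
P(τ_{2} ≤ 9.75) = 2(1 − Φ(2/√9.75)) = 2(1 − Φ(0.6405)) ≈ 0.5218

By the reflection principle for standard BM, P(τ_b ≤ t) = 2 · P(B_t ≥ b). Since B_t ~ N(0, t), P(B_t ≥ 2) = 1 − Φ(2/√t) = 1 − Φ(2/√9.75) = 1 − Φ(0.6405) ≈ 0.26092. Doubling: P(τ_{2} ≤ 9.75) ≈ 2 · 0.26092 = 0.52184 ≈ 0.5218.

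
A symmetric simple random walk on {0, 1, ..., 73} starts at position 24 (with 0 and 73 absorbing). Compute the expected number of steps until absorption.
E[τ | X_0 = 24] = 1176

Let v_k = E[τ | X_0 = k]. Boundary: v_0 = v_73 = 0. Recurrence: v_k = 1 + (v_{k-1} + v_{k+1})/2 for 1 ≤ k ≤ 72. The particular solution to v_k − (v_{k-1} + v_{k+1})/2 = 1 is v_k = −k^2. Adding homogeneous solution A + B k and matching boundaries gives v_k = k (73 − k). Substituting k = 24: v_24 = 24 · 49 = 1176.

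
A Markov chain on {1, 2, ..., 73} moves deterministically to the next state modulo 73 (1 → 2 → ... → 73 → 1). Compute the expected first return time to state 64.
E[T_64 | X_0 = 64] = 73

The chain cycles deterministically, so starting at state 64 it returns in exactly 73 steps. Equivalently, the stationary distribution is uniform π_j = 1/73 for every state j, so by Kac's formula E[T_64] = 1/π_64 = 73.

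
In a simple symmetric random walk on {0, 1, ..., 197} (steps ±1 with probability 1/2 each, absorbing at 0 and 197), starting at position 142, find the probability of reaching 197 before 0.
P(hit 197 before 0) = 142/197

Let u_k = P(hit 197 before 0 | start at k). Then u_0 = 0, u_197 = 1, and u_k = u_{k-1}/2 + u_{k+1}/2 for 1 ≤ k ≤ 196. This harmonic recurrence is solved by u_k = k/197, giving u_142 = 142/197.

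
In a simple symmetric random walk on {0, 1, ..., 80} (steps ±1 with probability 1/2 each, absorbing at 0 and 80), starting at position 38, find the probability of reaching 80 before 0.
P(hit 80 before 0) = 38/80 = 19/40

Let u_k = P(hit 80 before 0 | start at k). Then u_0 = 0, u_80 = 1, and u_k = u_{k-1}/2 + u_{k+1}/2 for 1 ≤ k ≤ 79. This harmonic recurrence is solved by u_k = k/80, giving u_38 = 38/80 = 19/40.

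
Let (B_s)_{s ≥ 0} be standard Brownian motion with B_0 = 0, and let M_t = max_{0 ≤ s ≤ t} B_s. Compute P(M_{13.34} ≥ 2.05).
P(M_{13.34} ≥ 2.05) = 2·P(B_{13.34} ≥ 2.05) = 2(1 − Φ(2.05/√13.34)) ≈ 0.5746

By the reflection principle for Brownian motion, P(M_t ≥ a) = 2 · P(B_t ≥ a) for a ≥ 0. Since B_t ~ N(0, t), P(B_t ≥ 2.05) = 1 − Φ(2.05/√t) = 1 − Φ(2.05/√13.34) = 1 − Φ(0.5613). So
  P(M_{13.34} ≥ 2.05) = 2(1 − Φ(0.5613)) ≈ 0.5746.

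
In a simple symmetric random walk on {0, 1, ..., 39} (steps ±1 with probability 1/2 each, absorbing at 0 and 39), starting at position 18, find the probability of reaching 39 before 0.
P(hit 39 before 0) = 18/39 = 6/13

Let u_k = P(hit 39 before 0 | start at k). Then u_0 = 0, u_39 = 1, and u_k = u_{k-1}/2 + u_{k+1}/2 for 1 ≤ k ≤ 38. This harmonic recurrence is solved by u_k = k/39, giving u_18 = 18/39 = 6/13.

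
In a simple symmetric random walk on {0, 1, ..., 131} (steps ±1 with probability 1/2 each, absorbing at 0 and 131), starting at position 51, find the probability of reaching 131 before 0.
P(hit 131 before 0) = 51/131

Let u_k = P(hit 131 before 0 | start at k). Then u_0 = 0, u_131 = 1, and u_k = u_{k-1}/2 + u_{k+1}/2 for 1 ≤ k ≤ 130. This harmonic recurrence is solved by u_k = k/131, giving u_51 = 51/131.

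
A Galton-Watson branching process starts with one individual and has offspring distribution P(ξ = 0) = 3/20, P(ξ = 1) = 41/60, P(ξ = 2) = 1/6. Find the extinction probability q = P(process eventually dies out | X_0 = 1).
q = 9/10

The pgf is f(s) = 3/20 + 41/60·s + 1/6·s². The extinction probability q is the smallest fixed point of f in [0, 1]. Setting s = f(s):
  1/6·s² + (41/60 − 1)·s + 3/20 = 0
  1/6·s² − (3/20 + 1/6)·s + 3/20 = 0
which factors as (s − 1)·(1/6·s − 3/20) = 0, giving roots s = 1 and s = (3/20)/(1/6) = 9/10.
Mean offspring μ = 41/60 + 2·1/6 = 61/60 > 1 (supercritical), so q < 1. The extinction probability is the smaller root: q = (3/20)/(1/6) = 9/10.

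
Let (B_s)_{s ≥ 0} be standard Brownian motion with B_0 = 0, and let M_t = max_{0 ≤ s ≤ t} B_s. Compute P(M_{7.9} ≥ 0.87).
P(M_{7.9} ≥ 0.87) = 2·P(B_{7.9} ≥ 0.87) = 2(1 − Φ(0.87/√7.9)) ≈ 0.7569

By the reflection principle for Brownian motion, P(M_t ≥ a) = 2 · P(B_t ≥ a) for a ≥ 0. Since B_t ~ N(0, t), P(B_t ≥ 0.87) = 1 − Φ(0.87/√t) = 1 − Φ(0.87/√7.9) = 1 − Φ(0.3095). So
  P(M_{7.9} ≥ 0.87) = 2(1 − Φ(0.3095)) ≈ 0.7569.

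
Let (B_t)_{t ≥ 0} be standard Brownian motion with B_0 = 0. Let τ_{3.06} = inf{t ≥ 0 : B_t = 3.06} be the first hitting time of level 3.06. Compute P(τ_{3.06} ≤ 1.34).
P(τ_{3.06} ≤ 1.34) = 2(1 − Φ(3.06/√1.34)) = 2(1 − Φ(2.6434)) ≈ 0.0082

By the reflection principle for standard BM, P(τ_b ≤ t) = 2 · P(B_t ≥ b). Since B_t ~ N(0, t), P(B_t ≥ 3.06) = 1 − Φ(3.06/√t) = 1 − Φ(3.06/√1.34) = 1 − Φ(2.6434) ≈ 0.00410. Doubling: P(τ_{3.06} ≤ 1.34) ≈ 2 · 0.00410 = 0.00820 ≈ 0.0082.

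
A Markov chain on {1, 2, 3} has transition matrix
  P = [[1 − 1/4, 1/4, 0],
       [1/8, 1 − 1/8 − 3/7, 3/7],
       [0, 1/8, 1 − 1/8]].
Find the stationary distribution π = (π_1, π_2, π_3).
π = (7/69, 14/69, 16/23)

This is a birth-death chain on three states, which satisfies detailed balance: π_1 · P_{12} = π_2 · P_{21} and π_2 · P_{23} = π_3 · P_{32}.
From π_1 · 1/4 = π_2 · 1/8: π_2/π_1 = (1/4)/(1/8) = 2.
From π_2 · 3/7 = π_3 · 1/8: π_3/π_2 = (3/7)/(1/8) = 24/7.
Take π_1 proportional to 1; then unnormalized π = (1, 2, 48/7). Normalize by dividing by the sum 69/7:
  π = (7/69, 14/69, 16/23).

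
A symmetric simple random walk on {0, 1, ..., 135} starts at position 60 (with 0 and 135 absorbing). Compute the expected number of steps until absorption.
E[τ | X_0 = 60] = 4500

Let v_k = E[τ | X_0 = k]. Boundary: v_0 = v_135 = 0. Recurrence: v_k = 1 + (v_{k-1} + v_{k+1})/2 for 1 ≤ k ≤ 134. The particular solution to v_k − (v_{k-1} + v_{k+1})/2 = 1 is v_k = −k^2. Adding homogeneous solution A + B k and matching boundaries gives v_k = k (135 − k). Substituting k = 60: v_60 = 60 · 75 = 4500.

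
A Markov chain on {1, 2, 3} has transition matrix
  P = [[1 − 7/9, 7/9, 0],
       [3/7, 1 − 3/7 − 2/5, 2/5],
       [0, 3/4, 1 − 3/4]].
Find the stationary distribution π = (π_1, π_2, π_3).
π = (405/1532, 735/1532, 98/383)

This is a birth-death chain on three states, which satisfies detailed balance: π_1 · P_{12} = π_2 · P_{21} and π_2 · P_{23} = π_3 · P_{32}.
From π_1 · 7/9 = π_2 · 3/7: π_2/π_1 = (7/9)/(3/7) = 49/27.
From π_2 · 2/5 = π_3 · 3/4: π_3/π_2 = (2/5)/(3/4) = 8/15.
Take π_1 proportional to 1; then unnormalized π = (1, 49/27, 392/405). Normalize by dividing by the sum 1532/405:
  π = (405/1532, 735/1532, 98/383).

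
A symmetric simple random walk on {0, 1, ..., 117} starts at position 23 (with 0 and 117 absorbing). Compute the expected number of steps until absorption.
E[τ | X_0 = 23] = 2162

Let v_k = E[τ | X_0 = k]. Boundary: v_0 = v_117 = 0. Recurrence: v_k = 1 + (v_{k-1} + v_{k+1})/2 for 1 ≤ k ≤ 116. The particular solution to v_k − (v_{k-1} + v_{k+1})/2 = 1 is v_k = −k^2. Adding homogeneous solution A + B k and matching boundaries gives v_k = k (117 − k). Substituting k = 23: v_23 = 23 · 94 = 2162.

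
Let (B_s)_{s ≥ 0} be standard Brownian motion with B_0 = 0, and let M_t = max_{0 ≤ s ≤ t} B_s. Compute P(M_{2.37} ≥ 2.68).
P(M_{2.37} ≥ 2.68) = 2·P(B_{2.37} ≥ 2.68) = 2(1 − Φ(2.68/√2.37)) ≈ 0.0817

By the reflection principle for Brownian motion, P(M_t ≥ a) = 2 · P(B_t ≥ a) for a ≥ 0. Since B_t ~ N(0, t), P(B_t ≥ 2.68) = 1 − Φ(2.68/√t) = 1 − Φ(2.68/√2.37) = 1 − Φ(1.7408). So
  P(M_{2.37} ≥ 2.68) = 2(1 − Φ(1.7408)) ≈ 0.0817.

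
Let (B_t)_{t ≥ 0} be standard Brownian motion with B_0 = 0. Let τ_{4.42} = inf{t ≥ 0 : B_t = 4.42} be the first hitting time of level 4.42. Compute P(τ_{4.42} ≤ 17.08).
P(τ_{4.42} ≤ 17.08) = 2(1 − Φ(4.42/√17.08)) = 2(1 − Φ(1.0695)) ≈ 0.2848

By the reflection principle for standard BM, P(τ_b ≤ t) = 2 · P(B_t ≥ b). Since B_t ~ N(0, t), P(B_t ≥ 4.42) = 1 − Φ(4.42/√t) = 1 − Φ(4.42/√17.08) = 1 − Φ(1.0695) ≈ 0.14242. Doubling: P(τ_{4.42} ≤ 17.08) ≈ 2 · 0.14242 = 0.28484 ≈ 0.2848.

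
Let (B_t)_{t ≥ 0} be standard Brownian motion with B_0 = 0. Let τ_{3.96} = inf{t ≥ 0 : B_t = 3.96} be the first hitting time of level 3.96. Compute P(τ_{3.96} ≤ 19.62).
P(τ_{3.96} ≤ 19.62) = 2(1 − Φ(3.96/√19.62)) = 2(1 − Φ(0.8940)) ≈ 0.3713

By the reflection principle for standard BM, P(τ_b ≤ t) = 2 · P(B_t ≥ b). Since B_t ~ N(0, t), P(B_t ≥ 3.96) = 1 − Φ(3.96/√t) = 1 − Φ(3.96/√19.62) = 1 − Φ(0.8940) ≈ 0.18566. Doubling: P(τ_{3.96} ≤ 19.62) ≈ 2 · 0.18566 = 0.37132 ≈ 0.3713.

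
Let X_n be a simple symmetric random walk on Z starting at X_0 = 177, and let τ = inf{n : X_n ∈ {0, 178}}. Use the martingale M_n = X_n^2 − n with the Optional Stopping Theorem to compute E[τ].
E[τ] = 177

M_n = X_n^2 − n is a martingale (since E[X_{n+1}^2 | F_n] = X_n^2 + 1). By OST (τ has finite mean in a bounded region), E[M_τ] = E[M_0] = X_0^2 − 0 = 177^2 = 31329. Also E[M_τ] = E[X_τ^2] − E[τ]. The walk exits at 0 or 178, with P(hit 178 first) = 177/178, so E[X_τ^2] = 178^2 · 177/178 + 0 = 31506. Thus E[τ] = E[X_τ^2] − E[M_τ] = 31506 − 31329 = 177 = 177(178 − 177) = 177.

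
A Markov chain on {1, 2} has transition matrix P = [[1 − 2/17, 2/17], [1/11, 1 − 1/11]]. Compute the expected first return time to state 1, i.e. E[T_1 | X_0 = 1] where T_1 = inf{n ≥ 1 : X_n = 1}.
E[T_1 | X_0 = 1] = 1/π_1 = 39/17

For an irreducible recurrent Markov chain with stationary distribution π, E[T_i | X_0 = i] = 1/π_i (Kac's formula). Here π_1 = (1/11)/(2/17 + 1/11) = (1/11)/(39/187) = 17/39, so E[T_1 | X_0 = 1] = 1/π_1 = (2/17 + 1/11)/(1/11) = (39/187)/(1/11) = 39/17.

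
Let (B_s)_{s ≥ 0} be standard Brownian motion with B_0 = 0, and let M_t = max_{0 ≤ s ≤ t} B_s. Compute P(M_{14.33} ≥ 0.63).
P(M_{14.33} ≥ 0.63) = 2·P(B_{14.33} ≥ 0.63) = 2(1 − Φ(0.63/√14.33)) ≈ 0.8678

By the reflection principle for Brownian motion, P(M_t ≥ a) = 2 · P(B_t ≥ a) for a ≥ 0. Since B_t ~ N(0, t), P(B_t ≥ 0.63) = 1 − Φ(0.63/√t) = 1 − Φ(0.63/√14.33) = 1 − Φ(0.1664). So
  P(M_{14.33} ≥ 0.63) = 2(1 − Φ(0.1664)) ≈ 0.8678.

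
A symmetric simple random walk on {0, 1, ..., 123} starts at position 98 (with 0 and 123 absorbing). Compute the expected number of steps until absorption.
E[τ | X_0 = 98] = 2450

Let v_k = E[τ | X_0 = k]. Boundary: v_0 = v_123 = 0. Recurrence: v_k = 1 + (v_{k-1} + v_{k+1})/2 for 1 ≤ k ≤ 122. The particular solution to v_k − (v_{k-1} + v_{k+1})/2 = 1 is v_k = −k^2. Adding homogeneous solution A + B k and matching boundaries gives v_k = k (123 − k). Substituting k = 98: v_98 = 98 · 25 = 2450.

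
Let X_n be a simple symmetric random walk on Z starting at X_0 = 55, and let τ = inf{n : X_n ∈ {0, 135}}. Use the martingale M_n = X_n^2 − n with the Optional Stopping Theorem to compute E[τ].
E[τ] = 4400

M_n = X_n^2 − n is a martingale (since E[X_{n+1}^2 | F_n] = X_n^2 + 1). By OST (τ has finite mean in a bounded region), E[M_τ] = E[M_0] = X_0^2 − 0 = 55^2 = 3025. Also E[M_τ] = E[X_τ^2] − E[τ]. The walk exits at 0 or 135, with P(hit 135 first) = 55/135, so E[X_τ^2] = 135^2 · 55/135 + 0 = 7425. Thus E[τ] = E[X_τ^2] − E[M_τ] = 7425 − 3025 = 4400 = 55(135 − 55) = 4400.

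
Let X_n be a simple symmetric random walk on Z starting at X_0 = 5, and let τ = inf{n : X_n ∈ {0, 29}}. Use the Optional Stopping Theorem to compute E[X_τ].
E[X_τ] = 5

X_n is a martingale and τ is a bounded-mean stopping time (indeed τ is finite a.s. with bounded expectation since the walk is in a bounded region). By the OST, E[X_τ] = E[X_0] = 5. Equivalently: E[X_τ] = 29 · P(hit 29 first) + 0 · P(hit 0 first) = 29 · (5/29) = 5.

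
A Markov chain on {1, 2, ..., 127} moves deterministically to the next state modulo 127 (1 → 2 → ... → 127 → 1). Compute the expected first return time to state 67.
E[T_67 | X_0 = 67] = 127

The chain cycles deterministically, so starting at state 67 it returns in exactly 127 steps. Equivalently, the stationary distribution is uniform π_j = 1/127 for every state j, so by Kac's formula E[T_67] = 1/π_67 = 127.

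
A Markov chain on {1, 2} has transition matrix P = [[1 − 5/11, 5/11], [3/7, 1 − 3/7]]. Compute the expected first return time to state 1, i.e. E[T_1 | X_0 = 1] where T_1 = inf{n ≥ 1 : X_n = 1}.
E[T_1 | X_0 = 1] = 1/π_1 = 68/33

For an irreducible recurrent Markov chain with stationary distribution π, E[T_i | X_0 = i] = 1/π_i (Kac's formula). Here π_1 = (3/7)/(5/11 + 3/7) = (3/7)/(68/77) = 33/68, so E[T_1 | X_0 = 1] = 1/π_1 = (5/11 + 3/7)/(3/7) = (68/77)/(3/7) = 68/33.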